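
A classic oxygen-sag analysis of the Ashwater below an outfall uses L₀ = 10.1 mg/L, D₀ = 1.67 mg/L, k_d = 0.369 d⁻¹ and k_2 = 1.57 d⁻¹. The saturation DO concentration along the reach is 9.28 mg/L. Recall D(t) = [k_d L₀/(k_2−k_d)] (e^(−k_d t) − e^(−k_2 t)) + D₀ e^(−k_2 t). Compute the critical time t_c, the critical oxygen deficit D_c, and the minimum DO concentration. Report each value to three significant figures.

t_c = [1/(k_2−k_d)] ln[(k_2/k_d)(1 − D₀(k_2−k_d)/(k_d L₀))]
= [1/(1.57−0.369)] ln[(1.57/0.369)(1 − 1.67×1.201/(0.369×10.1))]
= (1/1.201) ln[4.255 × 0.4618] = 0.8326 × ln(1.965) = 0.8326 × 0.6755 = 0.5624 d.
D_c = (k_d/k_2) L₀ e^(−k_d t_c) = (0.369/1.57) × 10.1 × e^(−0.369×0.5624) = 0.2350 × 10.1 × 0.8126 = 1.929 mg/L.
Minimum DO = C_s − D_c = 9.28 − 1.929 = 7.351 mg/L.

t_c ≈ 0.562 d; D_c ≈ 1.93 mg/L; min DO ≈ 7.35 mg/L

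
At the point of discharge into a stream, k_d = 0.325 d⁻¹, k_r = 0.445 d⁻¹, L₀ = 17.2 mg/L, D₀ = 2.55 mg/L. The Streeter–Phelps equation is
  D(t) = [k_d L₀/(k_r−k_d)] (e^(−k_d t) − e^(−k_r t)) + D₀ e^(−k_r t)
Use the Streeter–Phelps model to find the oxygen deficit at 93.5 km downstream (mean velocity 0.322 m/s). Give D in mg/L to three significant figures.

Travel time t = x/v = 93.5 km / (0.322 m/s) = 93500 m / 0.322 m/s = 290400 s = 3.361 d.
k_d L₀/(k_r−k_d) = 0.325×17.2/(0.445−0.325) = 5.590/0.1200 = 46.58 mg/L.
e^(−k_d t) = e^(−0.325×3.361) = 0.3355; e^(−k_r t) = e^(−0.445×3.361) = 0.2241.
D = 46.58 × (0.3355 − 0.2241) + 2.55 × 0.2241 = 5.186 + 0.5715 = 5.758 mg/L.

D ≈ 5.76 mg/L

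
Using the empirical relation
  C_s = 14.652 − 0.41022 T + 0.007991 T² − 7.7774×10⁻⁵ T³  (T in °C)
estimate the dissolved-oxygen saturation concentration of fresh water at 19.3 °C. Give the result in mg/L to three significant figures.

C_s ≈ 9.15 mg/L

C_s = 14.652 − 0.41022×19.3 + 0.007991×19.3² − 7.7774×10⁻⁵×19.3³ = 9.152 mg/L.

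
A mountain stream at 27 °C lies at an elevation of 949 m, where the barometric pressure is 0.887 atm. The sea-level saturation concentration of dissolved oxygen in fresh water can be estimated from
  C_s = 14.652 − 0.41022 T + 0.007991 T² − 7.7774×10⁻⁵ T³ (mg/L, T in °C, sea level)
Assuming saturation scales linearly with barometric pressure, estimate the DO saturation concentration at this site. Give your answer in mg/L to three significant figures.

At sea level: C_s = 14.652 − 0.41022×27 + 0.007991×27² − 7.7774×10⁻⁵×27³ = 7.871 mg/L.
Pressure correction: C_s' = 7.871 × 0.887 = 6.981 mg/L.

C_s ≈ 6.98 mg/L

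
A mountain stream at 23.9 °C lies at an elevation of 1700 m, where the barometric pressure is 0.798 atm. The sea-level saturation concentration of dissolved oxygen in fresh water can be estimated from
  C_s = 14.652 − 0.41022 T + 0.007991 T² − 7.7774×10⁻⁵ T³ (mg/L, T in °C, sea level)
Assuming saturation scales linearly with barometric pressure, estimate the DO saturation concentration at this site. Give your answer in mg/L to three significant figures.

C_s ≈ 6.66 mg/L

At sea level: C_s = 14.652 − 0.41022×23.9 + 0.007991×23.9² − 7.7774×10⁻⁵×23.9³ = 8.351 mg/L.
Pressure correction: C_s' = 8.351 × 0.798 = 6.664 mg/L.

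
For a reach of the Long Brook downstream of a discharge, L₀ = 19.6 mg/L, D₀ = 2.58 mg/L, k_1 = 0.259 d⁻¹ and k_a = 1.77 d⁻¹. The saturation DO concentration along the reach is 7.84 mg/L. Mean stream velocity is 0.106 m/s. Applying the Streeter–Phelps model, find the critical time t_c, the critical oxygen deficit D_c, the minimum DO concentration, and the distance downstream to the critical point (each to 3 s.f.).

t_c = [1/(k_a−k_1)] ln[(k_a/k_1)(1 − D₀(k_a−k_1)/(k_1 L₀))]
= [1/(1.77−0.259)] ln[(1.77/0.259)(1 − 2.58×1.511/(0.259×19.6))]
= (1/1.511) ln[6.834 × 0.2321] = 0.6618 × ln(1.586) = 0.6618 × 0.4611 = 0.3052 d.
L(t_c) = L₀ e^(−k_1 t_c) = 19.6 × 0.9240 = 18.11 mg/L, and at the critical point k_a D_c = k_1 L, so D_c = (0.259/1.77) × 18.11 = 2.650 mg/L.
Minimum DO = C_s − D_c = 7.84 − 2.650 = 5.190 mg/L.
x_c = v t_c = 0.106 m/s × 0.3052 d × 86400 s/d = 2795 m ≈ 2.80 km.

t_c ≈ 0.305 d; D_c ≈ 2.65 mg/L; min DO ≈ 5.19 mg/L; x_c ≈ 2.80 km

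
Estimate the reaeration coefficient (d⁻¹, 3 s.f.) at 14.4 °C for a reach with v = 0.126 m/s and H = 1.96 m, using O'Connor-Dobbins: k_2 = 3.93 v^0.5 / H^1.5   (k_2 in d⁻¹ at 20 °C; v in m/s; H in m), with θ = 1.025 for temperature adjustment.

k_2 ≈ 0.443 d⁻¹

k_2(20) = 3.93 × 0.126^0.5 / 1.96^1.5 = 3.93 × 0.3550 / 2.744 = 0.5084 d⁻¹.
k_2(14.4) = 0.5084 × 1.025^(14.4−20) = 0.5084 × 0.8709 = 0.4427 d⁻¹.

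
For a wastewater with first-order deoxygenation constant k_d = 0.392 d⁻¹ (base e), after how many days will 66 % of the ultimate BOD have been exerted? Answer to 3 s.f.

y/L₀ = 1 − e^(−k_d t) = 0.66 ⇒ e^(−k_d t) = 0.340
t = −ln(0.340) / 0.392 = 1.079 / 0.392 = 2.752 d.

t ≈ 2.75 d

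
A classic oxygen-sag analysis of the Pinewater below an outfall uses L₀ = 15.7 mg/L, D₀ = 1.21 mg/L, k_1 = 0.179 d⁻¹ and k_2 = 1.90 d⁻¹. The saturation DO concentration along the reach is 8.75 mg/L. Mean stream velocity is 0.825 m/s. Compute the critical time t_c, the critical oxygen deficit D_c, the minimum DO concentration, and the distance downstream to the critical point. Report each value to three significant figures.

t_c = [1/(k_2−k_1)] ln[(k_2/k_1)(1 − D₀(k_2−k_1)/(k_1 L₀))]
= [1/(1.90−0.179)] ln[(1.90/0.179)(1 − 1.21×1.721/(0.179×15.7))]
= (1/1.721) ln[10.61 × 0.2590] = 0.5811 × ln(2.749) = 0.5811 × 1.011 = 0.5876 d.
D_c = (k_1/k_2) L₀ e^(−k_1 t_c) = (0.179/1.90) × 15.7 × e^(−0.179×0.5876) = 0.09421 × 15.7 × 0.9002 = 1.331 mg/L.
Minimum DO = C_s − D_c = 8.75 − 1.331 = 7.419 mg/L.
x_c = v t_c = 0.825 m/s × 0.5876 d × 86400 s/d = 41890 m ≈ 41.9 km.

t_c ≈ 0.588 d; D_c ≈ 1.33 mg/L; min DO ≈ 7.42 mg/L; x_c ≈ 41.9 km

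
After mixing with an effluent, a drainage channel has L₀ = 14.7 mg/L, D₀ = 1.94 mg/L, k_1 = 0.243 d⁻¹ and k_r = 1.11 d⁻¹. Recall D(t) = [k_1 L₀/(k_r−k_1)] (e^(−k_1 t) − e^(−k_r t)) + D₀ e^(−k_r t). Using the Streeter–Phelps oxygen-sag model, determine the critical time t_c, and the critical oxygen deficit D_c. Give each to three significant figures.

t_c ≈ 1.02 d; D_c ≈ 2.51 mg/L

At the critical point dD/dt = 0, so k_1 L₀ e^(−k_1 t) = k_r D. Substituting D(t) from the Streeter–Phelps equation and solving for t gives
t_c = ln[(k_r/k_1)(1 − D₀(k_r−k_1)/(k_1 L₀))] / (k_r−k_1).
Here k_r−k_1 = 0.8670 d⁻¹ and 1 − D₀(k_r−k_1)/(k_1 L₀) = 1 − 1.94×0.8670/(0.243×14.7) = 0.5291, so
t_c = ln(4.568 × 0.5291) / 0.8670 = 0.8825 / 0.8670 = 1.018 d.
D_c = (k_1/k_r) L₀ e^(−k_1 t_c) = (0.243/1.11) × 14.7 × e^(−0.243×1.018) = 0.2189 × 14.7 × 0.7809 = 2.513 mg/L.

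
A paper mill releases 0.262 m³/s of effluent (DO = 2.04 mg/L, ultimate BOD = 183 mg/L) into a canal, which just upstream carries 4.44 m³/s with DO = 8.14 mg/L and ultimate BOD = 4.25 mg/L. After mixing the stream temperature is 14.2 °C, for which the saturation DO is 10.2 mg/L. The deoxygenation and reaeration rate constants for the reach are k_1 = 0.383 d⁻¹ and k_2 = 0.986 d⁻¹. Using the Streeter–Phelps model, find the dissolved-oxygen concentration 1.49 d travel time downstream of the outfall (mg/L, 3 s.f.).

Mixed DO = (4.44×8.14 + 0.262×2.04)/(4.44+0.262) = 36.68/4.702 = 7.800 mg/L.
Mixed L₀ = (4.44×4.25 + 0.262×183)/(4.702) = 66.82/4.702 = 14.21 mg/L.
Initial deficit D₀ = C_s − DO₀ = 10.2 − 7.800 = 2.400 mg/L.
D(1.49) = [0.383×14.21/(0.986−0.383)](e^(−0.383×1.49) − e^(−0.986×1.49)) + 2.400 e^(−0.986×1.49)
= 9.026 × (0.5651 − 0.2301) + 2.400 × 0.2301 = 3.576 mg/L.
DO = 10.2 − 3.576 = 6.624 mg/L.

DO ≈ 6.62 mg/L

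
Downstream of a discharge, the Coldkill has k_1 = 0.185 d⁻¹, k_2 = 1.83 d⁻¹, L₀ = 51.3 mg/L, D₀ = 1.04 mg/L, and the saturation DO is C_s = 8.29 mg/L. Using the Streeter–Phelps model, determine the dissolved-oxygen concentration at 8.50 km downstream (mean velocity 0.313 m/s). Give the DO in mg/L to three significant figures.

Travel time t = x/v = 8.50 km / (0.313 m/s) = 8500 m / 0.313 m/s = 27160 s = 0.3143 d.
k_1 L₀/(k_2−k_1) = 0.185×51.3/(1.83−0.185) = 9.490/1.645 = 5.769 mg/L.
e^(−k_1 t) = e^(−0.185×0.3143) = 0.9435; e^(−k_2 t) = e^(−1.83×0.3143) = 0.5626.
D = 5.769 × (0.9435 − 0.5626) + 1.04 × 0.5626 = 2.198 + 0.5851 = 2.783 mg/L.
DO = C_s − D = 8.29 − 2.783 = 5.507 mg/L.

DO ≈ 5.51 mg/L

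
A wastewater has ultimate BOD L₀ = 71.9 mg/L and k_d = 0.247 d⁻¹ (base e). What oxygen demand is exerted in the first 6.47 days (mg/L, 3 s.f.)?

y_t = L₀(1 − e^(−k_d t)) = 71.9 × (1 − e^(−0.247×6.47))
= 71.9 × (1 − 0.2023) = 71.9 × 0.7977 = 57.36 mg/L.

y ≈ 57.4 mg/L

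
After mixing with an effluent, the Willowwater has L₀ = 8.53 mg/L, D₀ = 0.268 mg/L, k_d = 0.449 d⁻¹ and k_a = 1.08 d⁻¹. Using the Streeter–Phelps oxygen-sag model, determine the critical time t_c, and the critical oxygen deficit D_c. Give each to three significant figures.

With k_a/k_d = 2.405 and 1 − D₀(k_a−k_d)/(k_d L₀) = 0.9558,
t_c = ln(2.405 × 0.9558) / (1.08 − 0.449) = ln(2.299) / 0.6310 = 0.8325/0.6310 = 1.319 d.
D_c = (k_d/k_a) L₀ e^(−k_d t_c) = (0.449/1.08) × 8.53 × e^(−0.449×1.319) = 0.4157 × 8.53 × 0.5530 = 1.961 mg/L.

t_c ≈ 1.32 d; D_c ≈ 1.96 mg/L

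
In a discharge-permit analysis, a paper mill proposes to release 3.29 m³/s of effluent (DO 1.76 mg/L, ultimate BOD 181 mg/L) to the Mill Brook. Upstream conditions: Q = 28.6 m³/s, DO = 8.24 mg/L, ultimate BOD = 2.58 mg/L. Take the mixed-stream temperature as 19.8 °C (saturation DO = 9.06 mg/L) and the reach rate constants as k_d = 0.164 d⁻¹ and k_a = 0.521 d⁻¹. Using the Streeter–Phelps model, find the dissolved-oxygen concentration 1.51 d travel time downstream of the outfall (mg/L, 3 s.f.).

DO ≈ 5.25 mg/L

Mixed DO = (28.6×8.24 + 3.29×1.76)/(28.6+3.29) = 241.5/31.89 = 7.571 mg/L.
Mixed L₀ = (28.6×2.58 + 3.29×181)/(31.89) = 669.3/31.89 = 20.99 mg/L.
Initial deficit D₀ = C_s − DO₀ = 9.06 − 7.571 = 1.489 mg/L.
D(1.51) = [0.164×20.99/(0.521−0.164)](e^(−0.164×1.51) − e^(−0.521×1.51)) + 1.489 e^(−0.521×1.51)
= 9.641 × (0.7806 − 0.4553) + 1.489 × 0.4553 = 3.814 mg/L.
DO = 9.06 − 3.814 = 5.246 mg/L.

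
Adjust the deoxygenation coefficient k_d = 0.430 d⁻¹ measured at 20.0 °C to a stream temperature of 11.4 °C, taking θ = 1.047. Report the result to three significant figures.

k_d(T₂) = k_d(T₁) · θ^(T₂−T₁) = 0.430 × 1.047^(11.4−20.0)
= 0.430 × 1.047^-8.60 = 0.430 × 0.6737 = 0.2897 d⁻¹.

k_d ≈ 0.290 d⁻¹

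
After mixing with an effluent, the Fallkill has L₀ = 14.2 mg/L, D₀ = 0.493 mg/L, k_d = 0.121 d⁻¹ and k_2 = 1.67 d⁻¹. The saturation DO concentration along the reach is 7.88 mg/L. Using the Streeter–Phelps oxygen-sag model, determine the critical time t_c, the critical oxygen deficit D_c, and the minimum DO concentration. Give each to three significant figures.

t_c ≈ 1.32 d; D_c ≈ 0.878 mg/L; min DO ≈ 7.00 mg/L

With k_2/k_d = 13.80 and 1 − D₀(k_2−k_d)/(k_d L₀) = 0.5555,
t_c = ln(13.80 × 0.5555) / (1.67 − 0.121) = ln(7.667) / 1.549 = 2.037/1.549 = 1.315 d.
D_c = (k_d/k_2) L₀ e^(−k_d t_c) = (0.121/1.67) × 14.2 × e^(−0.121×1.315) = 0.07246 × 14.2 × 0.8529 = 0.8775 mg/L.
Minimum DO = C_s − D_c = 7.88 − 0.8775 = 7.002 mg/L.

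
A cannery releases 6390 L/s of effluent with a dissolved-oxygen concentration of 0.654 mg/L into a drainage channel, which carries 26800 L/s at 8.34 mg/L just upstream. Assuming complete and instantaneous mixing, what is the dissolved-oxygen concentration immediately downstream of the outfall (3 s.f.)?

Flow-weighted mixing: C = (Q_r C_r + Q_w C_w)/(Q_r + Q_w)
= (26800×8.34 + 6390×0.654)/(26800 + 6390) = 227700/33190 = 6.860 mg/L.

6.86 mg/L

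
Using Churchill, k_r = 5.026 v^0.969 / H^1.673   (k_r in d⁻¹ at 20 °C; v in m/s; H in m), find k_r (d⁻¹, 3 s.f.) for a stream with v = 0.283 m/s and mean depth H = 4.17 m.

k_r ≈ 0.136 d⁻¹

k_r = 5.026 × 0.283^0.969 / 4.17^1.673 = 5.026 × 0.2943 / 10.90 = 0.1357 d⁻¹.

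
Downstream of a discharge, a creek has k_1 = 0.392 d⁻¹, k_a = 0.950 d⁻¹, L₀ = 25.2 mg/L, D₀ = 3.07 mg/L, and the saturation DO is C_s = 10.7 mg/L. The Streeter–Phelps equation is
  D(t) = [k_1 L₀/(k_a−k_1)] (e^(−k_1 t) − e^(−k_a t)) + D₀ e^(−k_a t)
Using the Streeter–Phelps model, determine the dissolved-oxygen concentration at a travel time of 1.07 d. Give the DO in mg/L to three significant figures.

DO ≈ 4.36 mg/L

k_1 L₀/(k_a−k_1) = 0.392×25.2/(0.950−0.392) = 9.878/0.5580 = 17.70 mg/L.
e^(−k_1 t) = e^(−0.392×1.070) = 0.6574; e^(−k_a t) = e^(−0.950×1.070) = 0.3619.
D = 17.70 × (0.6574 − 0.3619) + 3.07 × 0.3619 = 5.232 + 1.111 = 6.343 mg/L.
DO = C_s − D = 10.7 − 6.343 = 4.357 mg/L.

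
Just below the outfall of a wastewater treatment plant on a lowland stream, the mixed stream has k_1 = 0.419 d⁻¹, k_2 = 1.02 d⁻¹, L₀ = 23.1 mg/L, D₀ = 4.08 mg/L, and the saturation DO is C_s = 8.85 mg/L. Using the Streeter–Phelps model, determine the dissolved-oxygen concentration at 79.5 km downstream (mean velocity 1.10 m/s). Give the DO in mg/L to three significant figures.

Travel time t = x/v = 79.5 km / (1.10 m/s) = 79500 m / 1.10 m/s = 72270 s = 0.8365 d.
k_1 L₀/(k_2−k_1) = 0.419×23.1/(1.02−0.419) = 9.679/0.6010 = 16.10 mg/L.
e^(−k_1 t) = e^(−0.419×0.8365) = 0.7043; e^(−k_2 t) = e^(−1.02×0.8365) = 0.4260.
D = 16.10 × (0.7043 − 0.4260) + 4.08 × 0.4260 = 4.482 + 1.738 = 6.220 mg/L.
DO = C_s − D = 8.85 − 6.220 = 2.630 mg/L.

DO ≈ 2.63 mg/L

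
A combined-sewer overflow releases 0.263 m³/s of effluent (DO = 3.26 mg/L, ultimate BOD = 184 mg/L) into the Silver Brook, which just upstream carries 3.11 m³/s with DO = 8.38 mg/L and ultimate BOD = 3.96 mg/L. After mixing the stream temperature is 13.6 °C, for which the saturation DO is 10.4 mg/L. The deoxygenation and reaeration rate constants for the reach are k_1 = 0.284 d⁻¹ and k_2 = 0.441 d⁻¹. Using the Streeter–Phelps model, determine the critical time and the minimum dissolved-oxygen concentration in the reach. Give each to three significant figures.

Mixed DO = (3.11×8.38 + 0.263×3.26)/(3.11+0.263) = 26.92/3.373 = 7.981 mg/L.
Mixed L₀ = (3.11×3.96 + 0.263×184)/(3.373) = 60.71/3.373 = 18.00 mg/L.
Initial deficit D₀ = C_s − DO₀ = 10.4 − 7.981 = 2.419 mg/L.
t_c = (1/0.1570) ln[(0.441/0.284)(1 − 2.419×0.1570/(0.284×18.00))] = 6.369 × ln(1.437) = 2.311 d.
D_c = (0.284/0.441) × 18.00 × e^(−0.284×2.311) = 0.6440 × 18.00 × 0.5187 = 6.012 mg/L.
Minimum DO = 10.4 − 6.012 = 4.388 mg/L.

t_c ≈ 2.31 d; minimum DO ≈ 4.39 mg/L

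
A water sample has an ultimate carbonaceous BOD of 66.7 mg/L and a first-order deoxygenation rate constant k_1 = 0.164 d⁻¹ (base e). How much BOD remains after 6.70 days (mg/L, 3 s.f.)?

L ≈ 22.2 mg/L

L_t = L₀ e^(−k_1 t) = 66.7 × e^(−0.164×6.70) = 66.7 × 0.3333 = 22.23 mg/L.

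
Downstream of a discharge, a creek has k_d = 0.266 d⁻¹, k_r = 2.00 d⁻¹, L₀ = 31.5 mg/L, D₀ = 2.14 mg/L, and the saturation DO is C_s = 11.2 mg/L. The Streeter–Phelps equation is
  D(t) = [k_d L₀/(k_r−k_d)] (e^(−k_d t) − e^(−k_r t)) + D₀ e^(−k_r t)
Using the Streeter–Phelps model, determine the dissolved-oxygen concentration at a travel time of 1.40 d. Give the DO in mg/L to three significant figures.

k_d L₀/(k_r−k_d) = 0.266×31.5/(2.00−0.266) = 8.379/1.734 = 4.832 mg/L.
e^(−k_d t) = e^(−0.266×1.400) = 0.6891; e^(−k_r t) = e^(−2.00×1.400) = 0.06081.
D = 4.832 × (0.6891 − 0.06081) + 2.14 × 0.06081 = 3.036 + 0.1301 = 3.166 mg/L.
DO = C_s − D = 11.2 − 3.166 = 8.034 mg/L.

DO ≈ 8.03 mg/L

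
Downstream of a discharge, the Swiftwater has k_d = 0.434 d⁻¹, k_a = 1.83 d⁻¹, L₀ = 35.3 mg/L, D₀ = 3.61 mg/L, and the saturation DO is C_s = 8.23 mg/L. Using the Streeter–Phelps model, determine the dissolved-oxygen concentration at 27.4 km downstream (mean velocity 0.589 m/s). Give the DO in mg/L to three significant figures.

Travel time t = x/v = 27.4 km / (0.589 m/s) = 27400 m / 0.589 m/s = 46520 s = 0.5384 d.
k_d L₀/(k_a−k_d) = 0.434×35.3/(1.83−0.434) = 15.32/1.396 = 10.97 mg/L.
e^(−k_d t) = e^(−0.434×0.5384) = 0.7916; e^(−k_a t) = e^(−1.83×0.5384) = 0.3733.
D = 10.97 × (0.7916 − 0.3733) + 3.61 × 0.3733 = 4.591 + 1.348 = 5.938 mg/L.
DO = C_s − D = 8.23 − 5.938 = 2.292 mg/L.

DO ≈ 2.29 mg/L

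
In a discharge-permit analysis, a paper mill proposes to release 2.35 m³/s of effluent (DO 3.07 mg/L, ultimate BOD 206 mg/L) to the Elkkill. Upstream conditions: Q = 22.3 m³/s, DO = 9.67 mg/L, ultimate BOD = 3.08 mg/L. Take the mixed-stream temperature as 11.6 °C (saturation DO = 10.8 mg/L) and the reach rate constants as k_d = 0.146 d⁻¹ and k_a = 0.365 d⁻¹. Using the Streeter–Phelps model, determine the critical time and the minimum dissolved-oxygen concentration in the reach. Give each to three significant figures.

Mixed DO = (22.3×9.67 + 2.35×3.07)/(22.3+2.35) = 222.9/24.65 = 9.041 mg/L.
Mixed L₀ = (22.3×3.08 + 2.35×206)/(24.65) = 552.8/24.65 = 22.43 mg/L.
Initial deficit D₀ = C_s − DO₀ = 10.8 − 9.041 = 1.759 mg/L.
t_c = (1/0.2190) ln[(0.365/0.146)(1 − 1.759×0.2190/(0.146×22.43))] = 4.566 × ln(2.206) = 3.612 d.
D_c = (0.146/0.365) × 22.43 × e^(−0.146×3.612) = 0.4000 × 22.43 × 0.5901 = 5.294 mg/L.
Minimum DO = 10.8 − 5.294 = 5.506 mg/L.

t_c ≈ 3.61 d; minimum DO ≈ 5.51 mg/L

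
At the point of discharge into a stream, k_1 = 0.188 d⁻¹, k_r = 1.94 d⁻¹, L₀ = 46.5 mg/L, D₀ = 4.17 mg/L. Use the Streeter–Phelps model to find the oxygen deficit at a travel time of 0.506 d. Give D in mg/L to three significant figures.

k_1 L₀/(k_r−k_1) = 0.188×46.5/(1.94−0.188) = 8.742/1.752 = 4.990 mg/L.
e^(−k_1 t) = e^(−0.188×0.5060) = 0.9093; e^(−k_r t) = e^(−1.94×0.5060) = 0.3747.
D = 4.990 × (0.9093 − 0.3747) + 4.17 × 0.3747 = 2.667 + 1.562 = 4.230 mg/L.

D ≈ 4.23 mg/L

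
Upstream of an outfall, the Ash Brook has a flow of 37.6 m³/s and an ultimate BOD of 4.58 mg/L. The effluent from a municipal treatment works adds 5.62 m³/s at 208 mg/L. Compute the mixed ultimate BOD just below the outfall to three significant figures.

31.0 mg/L

Flow-weighted mixing: C = (Q_r C_r + Q_w C_w)/(Q_r + Q_w)
= (37.6×4.58 + 5.62×208)/(37.6 + 5.62) = 1341/43.22 = 31.03 mg/L.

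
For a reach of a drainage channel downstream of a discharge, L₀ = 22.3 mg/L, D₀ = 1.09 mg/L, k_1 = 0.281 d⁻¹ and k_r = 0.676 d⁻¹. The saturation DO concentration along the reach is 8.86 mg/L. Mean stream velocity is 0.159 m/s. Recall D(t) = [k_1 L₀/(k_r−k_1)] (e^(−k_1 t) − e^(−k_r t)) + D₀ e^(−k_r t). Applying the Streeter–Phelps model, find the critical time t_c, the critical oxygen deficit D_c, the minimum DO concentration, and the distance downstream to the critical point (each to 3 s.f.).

t_c = [1/(k_r−k_1)] ln[(k_r/k_1)(1 − D₀(k_r−k_1)/(k_1 L₀))]
= [1/(0.676−0.281)] ln[(0.676/0.281)(1 − 1.09×0.3950/(0.281×22.3))]
= (1/0.3950) ln[2.406 × 0.9313] = 2.532 × ln(2.240) = 2.532 × 0.8067 = 2.042 d.
L(t_c) = L₀ e^(−k_1 t_c) = 22.3 × 0.5634 = 12.56 mg/L, and at the critical point k_r D_c = k_1 L, so D_c = (0.281/0.676) × 12.56 = 5.222 mg/L.
Minimum DO = C_s − D_c = 8.86 − 5.222 = 3.638 mg/L.
x_c = v t_c = 0.159 m/s × 2.042 d × 86400 s/d = 28050 m ≈ 28.1 km.

t_c ≈ 2.04 d; D_c ≈ 5.22 mg/L; min DO ≈ 3.64 mg/L; x_c ≈ 28.1 km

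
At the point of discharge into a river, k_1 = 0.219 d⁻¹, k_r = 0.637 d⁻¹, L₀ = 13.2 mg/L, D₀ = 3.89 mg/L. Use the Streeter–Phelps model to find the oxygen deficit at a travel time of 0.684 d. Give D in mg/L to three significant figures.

D ≈ 4.00 mg/L

k_1 L₀/(k_r−k_1) = 0.219×13.2/(0.637−0.219) = 2.891/0.4180 = 6.916 mg/L.
e^(−k_1 t) = e^(−0.219×0.6840) = 0.8609; e^(−k_r t) = e^(−0.637×0.6840) = 0.6468.
D = 6.916 × (0.8609 − 0.6468) + 3.89 × 0.6468 = 1.481 + 2.516 = 3.997 mg/L.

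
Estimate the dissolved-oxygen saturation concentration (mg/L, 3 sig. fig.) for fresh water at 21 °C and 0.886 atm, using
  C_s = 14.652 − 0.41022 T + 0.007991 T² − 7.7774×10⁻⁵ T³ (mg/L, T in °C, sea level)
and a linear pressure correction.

C_s ≈ 7.83 mg/L

At sea level: C_s = 14.652 − 0.41022×21 + 0.007991×21² − 7.7774×10⁻⁵×21³ = 8.841 mg/L.
Pressure correction: C_s' = 8.841 × 0.886 = 7.833 mg/L.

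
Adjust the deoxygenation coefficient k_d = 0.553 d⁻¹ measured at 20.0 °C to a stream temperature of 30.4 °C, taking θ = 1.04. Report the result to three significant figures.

k_d ≈ 0.832 d⁻¹

k_d(T₂) = k_d(T₁) · θ^(T₂−T₁) = 0.553 × 1.04^(30.4−20.0)
= 0.553 × 1.04^10.4 = 0.553 × 1.504 = 0.8315 d⁻¹.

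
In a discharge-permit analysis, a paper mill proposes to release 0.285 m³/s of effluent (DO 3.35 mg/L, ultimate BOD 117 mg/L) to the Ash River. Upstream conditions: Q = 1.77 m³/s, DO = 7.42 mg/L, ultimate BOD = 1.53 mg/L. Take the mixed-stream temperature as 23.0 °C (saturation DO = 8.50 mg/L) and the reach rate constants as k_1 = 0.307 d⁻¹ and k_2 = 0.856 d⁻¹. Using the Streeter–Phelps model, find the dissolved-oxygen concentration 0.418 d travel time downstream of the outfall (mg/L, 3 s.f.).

DO ≈ 5.58 mg/L

Mixed DO = (1.77×7.42 + 0.285×3.35)/(1.77+0.285) = 14.09/2.055 = 6.856 mg/L.
Mixed L₀ = (1.77×1.53 + 0.285×117)/(2.055) = 36.05/2.055 = 17.54 mg/L.
Initial deficit D₀ = C_s − DO₀ = 8.50 − 6.856 = 1.644 mg/L.
D(0.418) = [0.307×17.54/(0.856−0.307)](e^(−0.307×0.418) − e^(−0.856×0.418)) + 1.644 e^(−0.856×0.418)
= 9.811 × (0.8796 − 0.6992) + 1.644 × 0.6992 = 2.919 mg/L.
DO = 8.50 − 2.919 = 5.581 mg/L.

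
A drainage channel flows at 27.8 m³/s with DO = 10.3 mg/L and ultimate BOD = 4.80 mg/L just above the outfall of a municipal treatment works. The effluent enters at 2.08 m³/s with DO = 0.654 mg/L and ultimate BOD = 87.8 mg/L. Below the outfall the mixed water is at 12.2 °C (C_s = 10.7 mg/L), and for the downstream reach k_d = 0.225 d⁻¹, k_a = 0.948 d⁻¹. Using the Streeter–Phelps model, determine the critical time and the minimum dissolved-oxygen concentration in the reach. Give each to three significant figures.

Mixed DO = (27.8×10.3 + 2.08×0.654)/(27.8+2.08) = 287.7/29.88 = 9.629 mg/L.
Mixed L₀ = (27.8×4.80 + 2.08×87.8)/(29.88) = 316.1/29.88 = 10.58 mg/L.
Initial deficit D₀ = C_s − DO₀ = 10.7 − 9.629 = 1.071 mg/L.
t_c = (1/0.7230) ln[(0.948/0.225)(1 − 1.071×0.7230/(0.225×10.58))] = 1.383 × ln(2.842) = 1.445 d.
D_c = (0.225/0.948) × 10.58 × e^(−0.225×1.445) = 0.2373 × 10.58 × 0.7225 = 1.814 mg/L.
Minimum DO = 10.7 − 1.814 = 8.886 mg/L.

t_c ≈ 1.44 d; minimum DO ≈ 8.89 mg/L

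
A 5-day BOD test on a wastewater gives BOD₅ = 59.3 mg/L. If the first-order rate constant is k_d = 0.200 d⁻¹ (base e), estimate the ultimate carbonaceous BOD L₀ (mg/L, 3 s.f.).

L₀ ≈ 93.8 mg/L

BOD₅ = L₀(1 − e^(−5k_d)) ⇒ L₀ = BOD₅ / (1 − e^(−5×0.200))
= 59.3 / (1 − 0.3679) = 59.3 / 0.6321 = 93.81 mg/L.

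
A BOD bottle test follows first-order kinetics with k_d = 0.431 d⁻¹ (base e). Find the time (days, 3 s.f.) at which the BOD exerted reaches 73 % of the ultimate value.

t ≈ 3.04 d

y/L₀ = 1 − e^(−k_d t) = 0.73 ⇒ e^(−k_d t) = 0.270
t = −ln(0.270) / 0.431 = 1.309 / 0.431 = 3.038 d.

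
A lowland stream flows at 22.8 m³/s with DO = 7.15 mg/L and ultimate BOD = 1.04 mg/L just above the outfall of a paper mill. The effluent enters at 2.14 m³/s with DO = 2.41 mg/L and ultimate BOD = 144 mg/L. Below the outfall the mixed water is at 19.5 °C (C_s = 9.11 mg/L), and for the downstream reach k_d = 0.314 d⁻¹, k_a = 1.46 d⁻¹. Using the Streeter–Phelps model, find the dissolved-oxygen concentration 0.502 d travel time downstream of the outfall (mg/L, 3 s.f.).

DO ≈ 6.61 mg/L

Mixed DO = (22.8×7.15 + 2.14×2.41)/(22.8+2.14) = 168.2/24.94 = 6.743 mg/L.
Mixed L₀ = (22.8×1.04 + 2.14×144)/(24.94) = 331.9/24.94 = 13.31 mg/L.
Initial deficit D₀ = C_s − DO₀ = 9.11 − 6.743 = 2.367 mg/L.
D(0.502) = [0.314×13.31/(1.46−0.314)](e^(−0.314×0.502) − e^(−1.46×0.502)) + 2.367 e^(−1.46×0.502)
= 3.646 × (0.8542 − 0.4805) + 2.367 × 0.4805 = 2.500 mg/L.
DO = 9.11 − 2.500 = 6.610 mg/L.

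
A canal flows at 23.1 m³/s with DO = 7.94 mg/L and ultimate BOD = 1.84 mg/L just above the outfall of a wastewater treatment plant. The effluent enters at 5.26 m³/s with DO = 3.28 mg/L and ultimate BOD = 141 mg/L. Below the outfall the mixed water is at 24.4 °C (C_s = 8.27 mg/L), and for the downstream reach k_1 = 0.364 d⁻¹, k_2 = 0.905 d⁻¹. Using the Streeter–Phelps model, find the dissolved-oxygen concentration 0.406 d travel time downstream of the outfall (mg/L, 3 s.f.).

Mixed DO = (23.1×7.94 + 5.26×3.28)/(23.1+5.26) = 200.7/28.36 = 7.076 mg/L.
Mixed L₀ = (23.1×1.84 + 5.26×141)/(28.36) = 784.2/28.36 = 27.65 mg/L.
Initial deficit D₀ = C_s − DO₀ = 8.27 − 7.076 = 1.194 mg/L.
D(0.406) = [0.364×27.65/(0.905−0.364)](e^(−0.364×0.406) − e^(−0.905×0.406)) + 1.194 e^(−0.905×0.406)
= 18.60 × (0.8626 − 0.6925) + 1.194 × 0.6925 = 3.992 mg/L.
DO = 8.27 − 3.992 = 4.278 mg/L.

DO ≈ 4.28 mg/L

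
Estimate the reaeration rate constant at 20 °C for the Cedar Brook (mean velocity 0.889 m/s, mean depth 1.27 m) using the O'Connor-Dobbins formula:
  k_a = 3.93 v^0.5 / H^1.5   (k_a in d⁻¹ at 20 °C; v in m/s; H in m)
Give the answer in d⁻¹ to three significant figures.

k_a = 3.93 × 0.889^0.5 / 1.27^1.5 = 3.93 × 0.9429 / 1.431 = 2.589 d⁻¹.

k_a ≈ 2.59 d⁻¹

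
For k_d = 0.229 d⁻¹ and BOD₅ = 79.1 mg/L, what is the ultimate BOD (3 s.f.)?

BOD₅ = L₀(1 − e^(−5k_d)) ⇒ L₀ = BOD₅ / (1 − e^(−5×0.229))
= 79.1 / (1 − 0.3182) = 79.1 / 0.6818 = 116.0 mg/L.

L₀ ≈ 116 mg/L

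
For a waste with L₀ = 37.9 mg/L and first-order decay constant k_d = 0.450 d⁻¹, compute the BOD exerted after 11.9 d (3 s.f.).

y ≈ 37.7 mg/L

y_t = L₀(1 − e^(−k_d t)) = 37.9 × (1 − e^(−0.450×11.9))
= 37.9 × (1 − 0.004724) = 37.9 × 0.9953 = 37.72 mg/L.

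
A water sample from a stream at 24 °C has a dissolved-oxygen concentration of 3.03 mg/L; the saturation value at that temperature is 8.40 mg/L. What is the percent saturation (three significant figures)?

36.1 % saturation

% saturation = C/C_s × 100 = 3.03/8.40 × 100 = 36.1 %.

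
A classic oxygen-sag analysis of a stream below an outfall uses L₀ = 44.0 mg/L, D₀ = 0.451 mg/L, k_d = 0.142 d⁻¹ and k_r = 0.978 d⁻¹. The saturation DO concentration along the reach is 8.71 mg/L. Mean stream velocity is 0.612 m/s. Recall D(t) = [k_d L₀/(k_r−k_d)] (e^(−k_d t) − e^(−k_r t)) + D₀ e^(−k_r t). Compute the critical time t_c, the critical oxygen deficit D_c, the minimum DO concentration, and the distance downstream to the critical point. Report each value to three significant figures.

With k_r/k_d = 6.887 and 1 − D₀(k_r−k_d)/(k_d L₀) = 0.9397,
t_c = ln(6.887 × 0.9397) / (0.978 − 0.142) = ln(6.472) / 0.8360 = 1.867/0.8360 = 2.234 d.
L(t_c) = L₀ e^(−k_d t_c) = 44.0 × 0.7282 = 32.04 mg/L, and at the critical point k_r D_c = k_d L, so D_c = (0.142/0.978) × 32.04 = 4.652 mg/L.
Minimum DO = C_s − D_c = 8.71 − 4.652 = 4.058 mg/L.
x_c = v t_c = 0.612 m/s × 2.234 d × 86400 s/d = 118100 m ≈ 118 km.

t_c ≈ 2.23 d; D_c ≈ 4.65 mg/L; min DO ≈ 4.06 mg/L; x_c ≈ 118 km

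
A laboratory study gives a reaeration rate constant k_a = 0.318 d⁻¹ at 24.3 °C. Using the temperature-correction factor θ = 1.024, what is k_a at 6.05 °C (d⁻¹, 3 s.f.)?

k_a(T₂) = k_a(T₁) · θ^(T₂−T₁) = 0.318 × 1.024^(6.05−24.3)
= 0.318 × 1.024^-18.2 = 0.318 × 0.6487 = 0.2063 d⁻¹.

k_a ≈ 0.206 d⁻¹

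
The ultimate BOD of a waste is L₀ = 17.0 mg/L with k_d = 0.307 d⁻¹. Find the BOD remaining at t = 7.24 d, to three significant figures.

L_t = L₀ e^(−k_d t) = 17.0 × e^(−0.307×7.24) = 17.0 × 0.1083 = 1.841 mg/L.

L ≈ 1.84 mg/L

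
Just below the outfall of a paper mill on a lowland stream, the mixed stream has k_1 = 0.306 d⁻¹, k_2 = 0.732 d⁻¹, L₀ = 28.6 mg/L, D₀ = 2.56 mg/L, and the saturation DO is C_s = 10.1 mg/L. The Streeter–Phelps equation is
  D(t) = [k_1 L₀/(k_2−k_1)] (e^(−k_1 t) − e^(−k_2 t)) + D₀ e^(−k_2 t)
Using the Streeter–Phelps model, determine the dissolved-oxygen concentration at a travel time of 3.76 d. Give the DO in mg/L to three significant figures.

DO ≈ 4.75 mg/L

k_1 L₀/(k_2−k_1) = 0.306×28.6/(0.732−0.306) = 8.752/0.4260 = 20.54 mg/L.
e^(−k_1 t) = e^(−0.306×3.760) = 0.3165; e^(−k_2 t) = e^(−0.732×3.760) = 0.06378.
D = 20.54 × (0.3165 − 0.06378) + 2.56 × 0.06378 = 5.191 + 0.1633 = 5.354 mg/L.
DO = C_s − D = 10.1 − 5.354 = 4.746 mg/L.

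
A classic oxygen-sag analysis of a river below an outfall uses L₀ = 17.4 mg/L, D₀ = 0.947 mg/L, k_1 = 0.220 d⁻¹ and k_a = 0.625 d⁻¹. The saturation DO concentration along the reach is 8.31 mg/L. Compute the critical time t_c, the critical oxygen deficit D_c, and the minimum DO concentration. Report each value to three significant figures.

t_c = [1/(k_a−k_1)] ln[(k_a/k_1)(1 − D₀(k_a−k_1)/(k_1 L₀))]
= [1/(0.625−0.220)] ln[(0.625/0.220)(1 − 0.947×0.4050/(0.220×17.4))]
= (1/0.4050) ln[2.841 × 0.8998] = 2.469 × ln(2.556) = 2.469 × 0.9386 = 2.317 d.
L(t_c) = L₀ e^(−k_1 t_c) = 17.4 × 0.6006 = 10.45 mg/L, and at the critical point k_a D_c = k_1 L, so D_c = (0.220/0.625) × 10.45 = 3.679 mg/L.
Minimum DO = C_s − D_c = 8.31 − 3.679 = 4.631 mg/L.

t_c ≈ 2.32 d; D_c ≈ 3.68 mg/L; min DO ≈ 4.63 mg/L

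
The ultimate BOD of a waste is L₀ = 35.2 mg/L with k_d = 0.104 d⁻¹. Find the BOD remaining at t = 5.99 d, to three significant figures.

L_t = L₀ e^(−k_d t) = 35.2 × e^(−0.104×5.99) = 35.2 × 0.5364 = 18.88 mg/L.

L ≈ 18.9 mg/L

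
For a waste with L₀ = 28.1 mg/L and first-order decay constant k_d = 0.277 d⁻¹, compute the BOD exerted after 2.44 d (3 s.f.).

y_t = L₀(1 − e^(−k_d t)) = 28.1 × (1 − e^(−0.277×2.44))
= 28.1 × (1 − 0.5087) = 28.1 × 0.4913 = 13.81 mg/L.

y ≈ 13.8 mg/L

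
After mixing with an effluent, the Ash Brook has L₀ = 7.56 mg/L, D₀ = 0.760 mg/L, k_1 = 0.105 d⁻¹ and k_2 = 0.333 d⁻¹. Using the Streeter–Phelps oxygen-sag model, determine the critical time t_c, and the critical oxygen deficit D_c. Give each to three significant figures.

t_c = [1/(k_2−k_1)] ln[(k_2/k_1)(1 − D₀(k_2−k_1)/(k_1 L₀))]
= [1/(0.333−0.105)] ln[(0.333/0.105)(1 − 0.760×0.2280/(0.105×7.56))]
= (1/0.2280) ln[3.171 × 0.7817] = 4.386 × ln(2.479) = 4.386 × 0.9079 = 3.982 d.
L(t_c) = L₀ e^(−k_1 t_c) = 7.56 × 0.6583 = 4.977 mg/L, and at the critical point k_2 D_c = k_1 L, so D_c = (0.105/0.333) × 4.977 = 1.569 mg/L.

t_c ≈ 3.98 d; D_c ≈ 1.57 mg/L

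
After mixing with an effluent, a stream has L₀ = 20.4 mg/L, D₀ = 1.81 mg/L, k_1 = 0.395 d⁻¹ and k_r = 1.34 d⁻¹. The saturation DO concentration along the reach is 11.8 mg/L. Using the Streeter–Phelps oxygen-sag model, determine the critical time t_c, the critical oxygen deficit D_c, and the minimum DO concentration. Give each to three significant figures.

t_c = [1/(k_r−k_1)] ln[(k_r/k_1)(1 − D₀(k_r−k_1)/(k_1 L₀))]
= [1/(1.34−0.395)] ln[(1.34/0.395)(1 − 1.81×0.9450/(0.395×20.4))]
= (1/0.9450) ln[3.392 × 0.7877] = 1.058 × ln(2.672) = 1.058 × 0.9829 = 1.040 d.
D_c = (k_1/k_r) L₀ e^(−k_1 t_c) = (0.395/1.34) × 20.4 × e^(−0.395×1.040) = 0.2948 × 20.4 × 0.6631 = 3.987 mg/L.
Minimum DO = C_s − D_c = 11.8 − 3.987 = 7.813 mg/L.

t_c ≈ 1.04 d; D_c ≈ 3.99 mg/L; min DO ≈ 7.81 mg/L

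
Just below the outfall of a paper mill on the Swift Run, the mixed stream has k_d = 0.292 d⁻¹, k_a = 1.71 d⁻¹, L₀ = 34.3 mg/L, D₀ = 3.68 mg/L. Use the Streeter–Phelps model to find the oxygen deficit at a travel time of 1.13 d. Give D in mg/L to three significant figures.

k_d L₀/(k_a−k_d) = 0.292×34.3/(1.71−0.292) = 10.02/1.418 = 7.063 mg/L.
e^(−k_d t) = e^(−0.292×1.130) = 0.7190; e^(−k_a t) = e^(−1.71×1.130) = 0.1448.
D = 7.063 × (0.7190 − 0.1448) + 3.68 × 0.1448 = 4.055 + 0.5329 = 4.588 mg/L.

D ≈ 4.59 mg/L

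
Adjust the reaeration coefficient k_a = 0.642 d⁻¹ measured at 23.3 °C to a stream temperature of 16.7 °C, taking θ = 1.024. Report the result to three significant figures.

k_a ≈ 0.549 d⁻¹

k_a(T₂) = k_a(T₁) · θ^(T₂−T₁) = 0.642 × 1.024^(16.7−23.3)
= 0.642 × 1.024^-6.60 = 0.642 × 0.8551 = 0.5490 d⁻¹.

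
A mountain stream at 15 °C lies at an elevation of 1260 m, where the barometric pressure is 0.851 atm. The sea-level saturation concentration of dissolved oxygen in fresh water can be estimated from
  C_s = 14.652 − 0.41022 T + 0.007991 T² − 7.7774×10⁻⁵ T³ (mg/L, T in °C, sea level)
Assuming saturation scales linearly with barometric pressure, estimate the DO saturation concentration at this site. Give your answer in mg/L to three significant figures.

C_s ≈ 8.54 mg/L

At sea level: C_s = 14.652 − 0.41022×15 + 0.007991×15² − 7.7774×10⁻⁵×15³ = 10.03 mg/L.
Pressure correction: C_s' = 10.03 × 0.851 = 8.539 mg/L.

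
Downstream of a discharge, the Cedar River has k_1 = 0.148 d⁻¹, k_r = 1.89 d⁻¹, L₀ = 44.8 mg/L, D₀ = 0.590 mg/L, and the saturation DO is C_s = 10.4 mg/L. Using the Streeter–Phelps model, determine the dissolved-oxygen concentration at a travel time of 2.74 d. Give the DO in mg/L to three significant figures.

DO ≈ 7.88 mg/L

k_1 L₀/(k_r−k_1) = 0.148×44.8/(1.89−0.148) = 6.630/1.742 = 3.806 mg/L.
e^(−k_1 t) = e^(−0.148×2.740) = 0.6666; e^(−k_r t) = e^(−1.89×2.740) = 0.005636.
D = 3.806 × (0.6666 − 0.005636) + 0.590 × 0.005636 = 2.516 + 0.003325 = 2.519 mg/L.
DO = C_s − D = 10.4 − 2.519 = 7.881 mg/L.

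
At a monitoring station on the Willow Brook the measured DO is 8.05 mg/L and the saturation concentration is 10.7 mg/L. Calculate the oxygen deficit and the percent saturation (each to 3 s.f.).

D = C_s − C = 10.7 − 8.05 = 2.65 mg/L.
% saturation = 8.05/10.7 × 100 = 75.2 %.

D ≈ 2.65 mg/L; 75.2 % saturation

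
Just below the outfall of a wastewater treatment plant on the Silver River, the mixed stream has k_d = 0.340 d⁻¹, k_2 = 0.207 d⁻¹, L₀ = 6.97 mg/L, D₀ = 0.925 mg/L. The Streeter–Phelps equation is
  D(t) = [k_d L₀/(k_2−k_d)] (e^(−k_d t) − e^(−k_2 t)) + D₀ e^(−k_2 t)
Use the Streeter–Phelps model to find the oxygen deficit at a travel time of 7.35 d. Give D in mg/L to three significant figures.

k_d L₀/(k_2−k_d) = 0.340×6.97/(0.207−0.340) = 2.370/-0.1330 = -17.82 mg/L.
e^(−k_d t) = e^(−0.340×7.350) = 0.08217; e^(−k_2 t) = e^(−0.207×7.350) = 0.2184.
D = -17.82 × (0.08217 − 0.2184) + 0.925 × 0.2184 = 2.427 + 0.2020 = 2.629 mg/L.

D ≈ 2.63 mg/L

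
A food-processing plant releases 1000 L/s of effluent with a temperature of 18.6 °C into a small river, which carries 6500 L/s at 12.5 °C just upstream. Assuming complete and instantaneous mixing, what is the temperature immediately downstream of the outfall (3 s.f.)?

Flow-weighted mixing: C = (Q_r C_r + Q_w C_w)/(Q_r + Q_w)
= (6500×12.5 + 1000×18.6)/(6500 + 1000) = 99850/7500 = 13.31 °C.

13.3 °C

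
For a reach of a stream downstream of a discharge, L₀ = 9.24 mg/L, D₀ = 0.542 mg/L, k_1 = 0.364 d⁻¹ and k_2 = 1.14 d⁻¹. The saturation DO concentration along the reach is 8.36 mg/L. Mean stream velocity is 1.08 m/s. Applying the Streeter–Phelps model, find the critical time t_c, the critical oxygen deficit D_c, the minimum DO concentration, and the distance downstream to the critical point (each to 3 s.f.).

t_c ≈ 1.30 d; D_c ≈ 1.84 mg/L; min DO ≈ 6.52 mg/L; x_c ≈ 121 km

t_c = [1/(k_2−k_1)] ln[(k_2/k_1)(1 − D₀(k_2−k_1)/(k_1 L₀))]
= [1/(1.14−0.364)] ln[(1.14/0.364)(1 − 0.542×0.7760/(0.364×9.24))]
= (1/0.7760) ln[3.132 × 0.8749] = 1.289 × ln(2.740) = 1.289 × 1.008 = 1.299 d.
D_c = (k_1/k_2) L₀ e^(−k_1 t_c) = (0.364/1.14) × 9.24 × e^(−0.364×1.299) = 0.3193 × 9.24 × 0.6232 = 1.839 mg/L.
Minimum DO = C_s − D_c = 8.36 − 1.839 = 6.521 mg/L.
x_c = v t_c = 1.08 m/s × 1.299 d × 86400 s/d = 121200 m ≈ 121 km.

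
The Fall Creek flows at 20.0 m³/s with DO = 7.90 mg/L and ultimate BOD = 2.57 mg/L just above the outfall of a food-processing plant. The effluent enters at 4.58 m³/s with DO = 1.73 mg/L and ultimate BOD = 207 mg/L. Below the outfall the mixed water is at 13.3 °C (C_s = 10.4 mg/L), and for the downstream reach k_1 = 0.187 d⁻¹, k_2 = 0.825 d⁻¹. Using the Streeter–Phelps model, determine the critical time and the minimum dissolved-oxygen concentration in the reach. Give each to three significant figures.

Mixed DO = (20.0×7.90 + 4.58×1.73)/(20.0+4.58) = 165.9/24.58 = 6.750 mg/L.
Mixed L₀ = (20.0×2.57 + 4.58×207)/(24.58) = 999.5/24.58 = 40.66 mg/L.
Initial deficit D₀ = C_s − DO₀ = 10.4 − 6.750 = 3.650 mg/L.
t_c = (1/0.6380) ln[(0.825/0.187)(1 − 3.650×0.6380/(0.187×40.66))] = 1.567 × ln(3.061) = 1.753 d.
D_c = (0.187/0.825) × 40.66 × e^(−0.187×1.753) = 0.2267 × 40.66 × 0.7204 = 6.640 mg/L.
Minimum DO = 10.4 − 6.640 = 3.760 mg/L.

t_c ≈ 1.75 d; minimum DO ≈ 3.76 mg/L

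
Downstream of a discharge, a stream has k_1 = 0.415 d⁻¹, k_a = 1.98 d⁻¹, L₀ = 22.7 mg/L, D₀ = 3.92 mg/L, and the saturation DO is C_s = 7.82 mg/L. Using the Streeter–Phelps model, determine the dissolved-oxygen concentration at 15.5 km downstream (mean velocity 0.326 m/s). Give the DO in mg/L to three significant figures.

Travel time t = x/v = 15.5 km / (0.326 m/s) = 15500 m / 0.326 m/s = 47550 s = 0.5503 d.
k_1 L₀/(k_a−k_1) = 0.415×22.7/(1.98−0.415) = 9.420/1.565 = 6.019 mg/L.
e^(−k_1 t) = e^(−0.415×0.5503) = 0.7958; e^(−k_a t) = e^(−1.98×0.5503) = 0.3364.
D = 6.019 × (0.7958 − 0.3364) + 3.92 × 0.3364 = 2.766 + 1.319 = 4.084 mg/L.
DO = C_s − D = 7.82 − 4.084 = 3.736 mg/L.

DO ≈ 3.74 mg/L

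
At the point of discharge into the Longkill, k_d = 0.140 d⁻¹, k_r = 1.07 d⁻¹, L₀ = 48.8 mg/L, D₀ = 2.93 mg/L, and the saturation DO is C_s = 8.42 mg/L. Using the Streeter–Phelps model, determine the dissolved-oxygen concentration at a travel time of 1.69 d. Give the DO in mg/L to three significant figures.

k_d L₀/(k_r−k_d) = 0.140×48.8/(1.07−0.140) = 6.832/0.9300 = 7.346 mg/L.
e^(−k_d t) = e^(−0.140×1.690) = 0.7893; e^(−k_r t) = e^(−1.07×1.690) = 0.1639.
D = 7.346 × (0.7893 − 0.1639) + 2.93 × 0.1639 = 4.594 + 0.4803 = 5.074 mg/L.
DO = C_s − D = 8.42 − 5.074 = 3.346 mg/L.

DO ≈ 3.35 mg/L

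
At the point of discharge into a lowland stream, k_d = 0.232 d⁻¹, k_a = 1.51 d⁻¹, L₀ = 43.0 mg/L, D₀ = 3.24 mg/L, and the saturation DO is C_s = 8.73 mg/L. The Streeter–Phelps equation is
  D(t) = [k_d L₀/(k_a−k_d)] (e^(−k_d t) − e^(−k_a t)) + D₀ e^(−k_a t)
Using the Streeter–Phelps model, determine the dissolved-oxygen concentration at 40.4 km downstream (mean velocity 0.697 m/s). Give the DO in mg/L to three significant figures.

Travel time t = x/v = 40.4 km / (0.697 m/s) = 40400 m / 0.697 m/s = 57960 s = 0.6709 d.
k_d L₀/(k_a−k_d) = 0.232×43.0/(1.51−0.232) = 9.976/1.278 = 7.806 mg/L.
e^(−k_d t) = e^(−0.232×0.6709) = 0.8559; e^(−k_a t) = e^(−1.51×0.6709) = 0.3631.
D = 7.806 × (0.8559 − 0.3631) + 3.24 × 0.3631 = 3.846 + 1.177 = 5.023 mg/L.
DO = C_s − D = 8.73 − 5.023 = 3.707 mg/L.

DO ≈ 3.71 mg/L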